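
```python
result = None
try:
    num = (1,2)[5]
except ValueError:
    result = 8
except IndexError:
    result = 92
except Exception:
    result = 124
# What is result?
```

Step-by-step execution trace:
1. `num = (1,2)[5]` raises IndexError.
2. `except ValueError` does not match IndexError; skipped.
3. `except IndexError` matches → result = 92.
4. Remaining except clauses are skipped.
Result: 92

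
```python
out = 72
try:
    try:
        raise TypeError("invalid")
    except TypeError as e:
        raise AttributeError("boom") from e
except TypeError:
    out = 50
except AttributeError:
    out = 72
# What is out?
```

Step-by-step execution trace:
1. Inner try raises TypeError; inner `except TypeError as e` catches it.
2. `raise AttributeError(...) from e` raises AttributeError (TypeError is attached as __cause__, but only AttributeError is active).
3. Outer `except TypeError` does not match AttributeError; skipped.
4. Outer `except AttributeError` matches → out = 72.
Result: 72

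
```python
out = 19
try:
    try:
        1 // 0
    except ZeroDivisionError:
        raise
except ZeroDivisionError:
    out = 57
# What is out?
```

Step-by-step execution trace:
1. Inner try: `1 // 0` raises ZeroDivisionError.
2. Inner `except ZeroDivisionError` matches; bare `raise` re-raises the same ZeroDivisionError.
3. Outer `except ZeroDivisionError` matches → out = 57.
Result: 57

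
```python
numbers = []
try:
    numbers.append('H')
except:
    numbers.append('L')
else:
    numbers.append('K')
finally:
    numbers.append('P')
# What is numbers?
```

Step-by-step execution trace:
1. try: `numbers.append('H')` → numbers = ['H']. No exception raised.
2. `except` is skipped.
3. `else` runs: `numbers.append('K')` → numbers = ['H', 'K'].
4. `finally` always runs: `numbers.append('P')` → numbers = ['H', 'K', 'P'].
Result: ['H', 'K', 'P']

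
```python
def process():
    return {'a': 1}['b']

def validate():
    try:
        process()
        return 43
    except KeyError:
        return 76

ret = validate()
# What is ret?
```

Step-by-step execution trace:
1. `validate()` calls `process()`.
2. `process()` evaluates `{'a': 1}['b']`, which raises KeyError; it propagates to the caller.
3. `return 43` is not reached.
4. `except KeyError` in validate matches → returns 76.
5. ret = 76.
Result: 76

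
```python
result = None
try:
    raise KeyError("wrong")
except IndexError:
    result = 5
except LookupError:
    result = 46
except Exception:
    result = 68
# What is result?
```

Step-by-step execution trace:
1. `raise KeyError(...)` raises KeyError.
2. `except IndexError` does not match (KeyError is not a subclass of IndexError); skipped.
3. `except LookupError` matches (KeyError is a subclass of LookupError) → result = 46.
4. `except Exception` is not reached.
Result: 46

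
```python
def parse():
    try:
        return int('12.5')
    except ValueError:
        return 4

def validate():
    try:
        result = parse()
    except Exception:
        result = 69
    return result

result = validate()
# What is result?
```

Step-by-step execution trace:
1. `validate()` calls `parse()`.
2. In parse: `int('12.5')` raises ValueError; `except ValueError` catches it → returns 4.
3. In validate: `result = parse()` → result = 4. No exception reaches validate.
4. `except Exception` is skipped; validate returns 4.
5. result = 4.
Result: 4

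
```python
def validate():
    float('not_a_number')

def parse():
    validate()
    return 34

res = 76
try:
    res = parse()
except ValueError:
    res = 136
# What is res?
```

Step-by-step execution trace:
1. res starts at 76.
2. try: `parse()` calls `validate()`.
3. `validate()` evaluates `float('not_a_number')`, which raises ValueError; it propagates through parse (uncaught).
4. `return 34` in parse is not reached; the assignment to res does not complete.
5. `except ValueError` matches → res = 136.
Result: 136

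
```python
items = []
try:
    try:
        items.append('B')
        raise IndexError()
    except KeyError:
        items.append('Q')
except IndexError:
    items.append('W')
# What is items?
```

Step-by-step execution trace:
1. Inner try: `items.append('B')` → items = ['B'].
2. `raise IndexError()` raises IndexError.
3. Inner `except KeyError` does not match IndexError; exception propagates to outer try.
4. Outer `except IndexError` matches → `items.append('W')` → items = ['B', 'W'].
Result: ['B', 'W']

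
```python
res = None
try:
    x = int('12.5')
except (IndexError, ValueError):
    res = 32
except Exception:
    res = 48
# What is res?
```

Step-by-step execution trace:
1. `x = int('12.5')` raises ValueError.
2. `except (IndexError, ValueError)` matches (ValueError is in the tuple) → res = 32.
3. `except Exception` is not reached.
Result: 32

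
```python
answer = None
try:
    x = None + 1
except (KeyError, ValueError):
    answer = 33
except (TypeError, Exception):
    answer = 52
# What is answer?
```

Step-by-step execution trace:
1. `x = None + 1` raises TypeError.
2. `except (KeyError, ValueError)` does not match TypeError; skipped.
3. `except (TypeError, Exception)` matches (TypeError is in the tuple) → answer = 52.
Result: 52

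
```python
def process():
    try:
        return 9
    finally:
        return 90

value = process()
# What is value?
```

Step-by-step execution trace:
1. `process()` enters try: `return 9` sets pending return value 9.
2. Before returning, `finally: return 90` runs and overrides the pending return.
3. process() returns 90 → value = 90.
Result: 90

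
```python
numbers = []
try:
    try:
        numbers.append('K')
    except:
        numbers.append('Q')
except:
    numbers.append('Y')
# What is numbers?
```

Step-by-step execution trace:
1. Inner try: `numbers.append('K')` → numbers = ['K']. No exception raised.
2. Inner `except` is skipped.
3. Inner try completes normally; outer `except` is skipped.
Result: ['K']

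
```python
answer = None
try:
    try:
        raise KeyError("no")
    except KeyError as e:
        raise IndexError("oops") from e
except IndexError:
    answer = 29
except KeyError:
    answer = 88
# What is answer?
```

Step-by-step execution trace:
1. Inner try raises KeyError; inner `except KeyError as e` catches it.
2. `raise IndexError(...) from e` raises IndexError (KeyError is attached as __cause__, but only IndexError is active).
3. Outer `except IndexError` matches → answer = 29.
4. `except KeyError` is not reached.
Result: 29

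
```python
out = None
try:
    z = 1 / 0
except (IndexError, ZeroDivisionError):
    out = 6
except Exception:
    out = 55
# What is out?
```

Step-by-step execution trace:
1. `z = 1 / 0` raises ZeroDivisionError.
2. `except (IndexError, ZeroDivisionError)` matches (ZeroDivisionError is in the tuple) → out = 6.
3. `except Exception` is not reached.
Result: 6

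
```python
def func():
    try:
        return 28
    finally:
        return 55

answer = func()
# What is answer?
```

Step-by-step execution trace:
1. `func()` enters try: `return 28` sets pending return value 28.
2. Before returning, `finally: return 55` runs and overrides the pending return.
3. func() returns 55 → answer = 55.
Result: 55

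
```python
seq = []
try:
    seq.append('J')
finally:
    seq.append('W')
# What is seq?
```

Step-by-step execution trace:
1. try: `seq.append('J')` → seq = ['J'].
2. The try body completes without raising.
3. finally always runs: `seq.append('W')` → seq = ['J', 'W'].
Result: ['J', 'W']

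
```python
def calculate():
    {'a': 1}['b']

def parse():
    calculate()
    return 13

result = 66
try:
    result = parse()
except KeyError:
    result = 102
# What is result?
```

Step-by-step execution trace:
1. result starts at 66.
2. try: `parse()` calls `calculate()`.
3. `calculate()` evaluates `{'a': 1}['b']`, which raises KeyError; it propagates through parse (uncaught).
4. `return 13` in parse is not reached; the assignment to result does not complete.
5. `except KeyError` matches → result = 102.
Result: 102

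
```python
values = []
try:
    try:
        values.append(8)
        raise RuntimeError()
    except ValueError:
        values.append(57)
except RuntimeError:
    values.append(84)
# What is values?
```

Step-by-step execution trace:
1. Inner try: `values.append(8)` → values = [8].
2. `raise RuntimeError()` raises RuntimeError.
3. Inner `except ValueError` does not match RuntimeError; exception propagates to outer try.
4. Outer `except RuntimeError` matches → `values.append(84)` → values = [8, 84].
Result: [8, 84]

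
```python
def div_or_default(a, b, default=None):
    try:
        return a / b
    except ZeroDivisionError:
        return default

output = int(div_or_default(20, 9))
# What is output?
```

Step-by-step execution trace:
1. `div_or_default(20, 9)` enters try: `return 20 / 9` → returns 2.2222222222222223. No exception raised.
2. `except ZeroDivisionError` is skipped.
3. `int(2.2222222222222223)` → 2 → output = 2.
Result: 2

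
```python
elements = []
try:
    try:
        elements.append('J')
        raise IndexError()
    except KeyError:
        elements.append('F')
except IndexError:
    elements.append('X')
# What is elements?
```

Step-by-step execution trace:
1. Inner try: `elements.append('J')` → elements = ['J'].
2. `raise IndexError()` raises IndexError.
3. Inner `except KeyError` does not match IndexError; exception propagates to outer try.
4. Outer `except IndexError` matches → `elements.append('X')` → elements = ['J', 'X'].
Result: ['J', 'X']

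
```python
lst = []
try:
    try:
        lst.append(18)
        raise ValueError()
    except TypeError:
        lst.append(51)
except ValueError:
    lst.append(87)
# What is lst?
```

Step-by-step execution trace:
1. Inner try: `lst.append(18)` → lst = [18].
2. `raise ValueError()` raises ValueError.
3. Inner `except TypeError` does not match ValueError; exception propagates to outer try.
4. Outer `except ValueError` matches → `lst.append(87)` → lst = [18, 87].
Result: [18, 87]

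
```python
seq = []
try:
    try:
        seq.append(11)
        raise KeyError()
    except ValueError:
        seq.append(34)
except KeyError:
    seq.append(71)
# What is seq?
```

Step-by-step execution trace:
1. Inner try: `seq.append(11)` → seq = [11].
2. `raise KeyError()` raises KeyError.
3. Inner `except ValueError` does not match KeyError; exception propagates to outer try.
4. Outer `except KeyError` matches → `seq.append(71)` → seq = [11, 71].
Result: [11, 71]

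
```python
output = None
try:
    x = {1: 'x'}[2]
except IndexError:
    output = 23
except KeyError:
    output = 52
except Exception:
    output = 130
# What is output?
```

Step-by-step execution trace:
1. `x = {1: 'x'}[2]` raises KeyError.
2. `except IndexError` does not match KeyError; skipped.
3. `except KeyError` matches → output = 52.
4. Remaining except clauses are skipped.
Result: 52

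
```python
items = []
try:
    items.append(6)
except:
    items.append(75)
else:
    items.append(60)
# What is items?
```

Step-by-step execution trace:
1. try: `items.append(6)` → items = [6]. No exception raised.
2. `except` is skipped.
3. `else` runs (try completed without exception): `items.append(60)` → items = [6, 60].
Result: [6, 60]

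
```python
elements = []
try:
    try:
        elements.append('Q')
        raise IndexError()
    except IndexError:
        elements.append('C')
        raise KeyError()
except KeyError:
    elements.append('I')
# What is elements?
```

Step-by-step execution trace:
1. Inner try: `elements.append('Q')` → elements = ['Q'].
2. `raise IndexError()` raises IndexError.
3. Inner `except IndexError` matches → `elements.append('C')` → elements = ['Q', 'C'].
4. `raise KeyError()` raises KeyError; propagates to outer try.
5. Outer `except KeyError` matches → `elements.append('I')` → elements = ['Q', 'C', 'I'].
Result: ['Q', 'C', 'I']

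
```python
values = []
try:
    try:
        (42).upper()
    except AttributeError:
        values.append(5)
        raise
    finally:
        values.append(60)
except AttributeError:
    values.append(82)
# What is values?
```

Step-by-step execution trace:
1. Inner try: `(42).upper()` raises AttributeError.
2. Inner `except AttributeError` matches → `values.append(5)` → values = [5].
3. bare `raise` re-raises AttributeError.
4. Inner `finally` runs during unwinding: `values.append(60)` → values = [5, 60].
5. Outer `except AttributeError` matches → `values.append(82)` → values = [5, 60, 82].
Result: [5, 60, 82]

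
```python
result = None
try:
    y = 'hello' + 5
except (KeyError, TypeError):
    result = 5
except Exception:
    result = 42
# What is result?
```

Step-by-step execution trace:
1. `y = 'hello' + 5` raises TypeError.
2. `except (KeyError, TypeError)` matches (TypeError is in the tuple) → result = 5.
3. `except Exception` is not reached.
Result: 5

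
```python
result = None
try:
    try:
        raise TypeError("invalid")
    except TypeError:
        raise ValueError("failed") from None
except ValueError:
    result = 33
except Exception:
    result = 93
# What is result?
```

Step-by-step execution trace:
1. Inner try raises TypeError; inner `except TypeError` catches it.
2. `raise ValueError(...) from None` raises ValueError (from None suppresses __context__, but the active exception is still ValueError).
3. Outer `except ValueError` matches → result = 33.
4. `except Exception` is not reached.
Result: 33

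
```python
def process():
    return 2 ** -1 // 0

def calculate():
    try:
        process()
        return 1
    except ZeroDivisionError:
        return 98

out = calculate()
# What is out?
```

Step-by-step execution trace:
1. `calculate()` calls `process()`.
2. `process()` evaluates `2 ** -1 // 0`, which raises ZeroDivisionError; it propagates to the caller.
3. `return 1` is not reached.
4. `except ZeroDivisionError` in calculate matches → returns 98.
5. out = 98.
Result: 98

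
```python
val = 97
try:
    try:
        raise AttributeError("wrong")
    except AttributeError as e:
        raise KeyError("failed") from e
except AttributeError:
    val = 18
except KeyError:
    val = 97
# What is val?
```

Step-by-step execution trace:
1. Inner try raises AttributeError; inner `except AttributeError as e` catches it.
2. `raise KeyError(...) from e` raises KeyError (AttributeError is attached as __cause__, but only KeyError is active).
3. Outer `except AttributeError` does not match KeyError; skipped.
4. Outer `except KeyError` matches → val = 97.
Result: 97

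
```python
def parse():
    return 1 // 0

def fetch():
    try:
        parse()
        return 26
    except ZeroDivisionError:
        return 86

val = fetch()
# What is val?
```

Step-by-step execution trace:
1. `fetch()` calls `parse()`.
2. `parse()` evaluates `1 // 0`, which raises ZeroDivisionError; it propagates to the caller.
3. `return 26` is not reached.
4. `except ZeroDivisionError` in fetch matches → returns 86.
5. val = 86.
Result: 86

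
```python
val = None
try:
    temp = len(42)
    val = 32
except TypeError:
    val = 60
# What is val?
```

Step-by-step execution trace:
1. `temp = len(42)` raises TypeError.
2. `val = 32` is not reached.
3. `except TypeError` matches → val = 60.
Result: 60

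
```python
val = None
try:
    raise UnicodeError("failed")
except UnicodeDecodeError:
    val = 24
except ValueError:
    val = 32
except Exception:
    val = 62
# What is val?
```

Step-by-step execution trace:
1. `raise UnicodeError(...)` raises UnicodeError.
2. `except UnicodeDecodeError` does not match (UnicodeError is not a subclass of UnicodeDecodeError); skipped.
3. `except ValueError` matches (UnicodeError is a subclass of ValueError) → val = 32.
4. `except Exception` is not reached.
Result: 32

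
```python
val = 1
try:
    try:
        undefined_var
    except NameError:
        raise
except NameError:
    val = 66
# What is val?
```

Step-by-step execution trace:
1. Inner try: `undefined_var` raises NameError.
2. Inner `except NameError` matches; bare `raise` re-raises the same NameError.
3. Outer `except NameError` matches → val = 66.
Result: 66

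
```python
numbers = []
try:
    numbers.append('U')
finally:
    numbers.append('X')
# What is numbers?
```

Step-by-step execution trace:
1. try: `numbers.append('U')` → numbers = ['U'].
2. The try body completes without raising.
3. finally always runs: `numbers.append('X')` → numbers = ['U', 'X'].
Result: ['U', 'X']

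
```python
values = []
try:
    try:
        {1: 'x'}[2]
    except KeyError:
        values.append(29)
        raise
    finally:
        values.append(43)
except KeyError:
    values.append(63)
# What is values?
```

Step-by-step execution trace:
1. Inner try: `{1: 'x'}[2]` raises KeyError.
2. Inner `except KeyError` matches → `values.append(29)` → values = [29].
3. bare `raise` re-raises KeyError.
4. Inner `finally` runs during unwinding: `values.append(43)` → values = [29, 43].
5. Outer `except KeyError` matches → `values.append(63)` → values = [29, 43, 63].
Result: [29, 43, 63]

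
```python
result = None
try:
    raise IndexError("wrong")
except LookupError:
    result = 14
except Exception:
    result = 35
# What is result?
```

Step-by-step execution trace:
1. `raise IndexError(...)` raises IndexError.
2. `except LookupError` matches (IndexError is a subclass of LookupError) → result = 14.
3. `except Exception` is not reached.
Result: 14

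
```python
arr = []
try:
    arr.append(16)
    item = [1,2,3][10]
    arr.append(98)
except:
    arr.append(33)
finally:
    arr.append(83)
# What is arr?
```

Step-by-step execution trace:
1. try: `arr.append(16)` → arr = [16].
2. `item = [1,2,3][10]` raises IndexError; `arr.append(98)` is not reached.
3. bare `except` matches → `arr.append(33)` → arr = [16, 33].
4. finally always runs: `arr.append(83)` → arr = [16, 33, 83].
Result: [16, 33, 83]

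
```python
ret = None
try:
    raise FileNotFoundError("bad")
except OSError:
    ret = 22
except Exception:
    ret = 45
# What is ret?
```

Step-by-step execution trace:
1. `raise FileNotFoundError(...)` raises FileNotFoundError.
2. `except OSError` matches (FileNotFoundError is a subclass of OSError) → ret = 22.
3. `except Exception` is not reached.
Result: 22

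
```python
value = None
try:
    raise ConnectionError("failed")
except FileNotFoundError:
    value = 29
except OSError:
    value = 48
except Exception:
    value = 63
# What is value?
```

Step-by-step execution trace:
1. `raise ConnectionError(...)` raises ConnectionError.
2. `except FileNotFoundError` does not match (ConnectionError is not a subclass of FileNotFoundError); skipped.
3. `except OSError` matches (ConnectionError is a subclass of OSError) → value = 48.
4. `except Exception` is not reached.
Result: 48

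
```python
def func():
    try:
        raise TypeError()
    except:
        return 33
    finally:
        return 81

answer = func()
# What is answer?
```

Step-by-step execution trace:
1. `func()` enters try: `raise TypeError()` raises TypeError.
2. bare `except` matches → `return 33` sets pending return value 33.
3. Before returning, `finally: return 81` runs and overrides the pending return.
4. func() returns 81 → answer = 81.
Result: 81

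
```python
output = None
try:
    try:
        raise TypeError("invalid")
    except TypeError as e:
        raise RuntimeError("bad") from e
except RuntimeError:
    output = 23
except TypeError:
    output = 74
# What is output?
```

Step-by-step execution trace:
1. Inner try raises TypeError; inner `except TypeError as e` catches it.
2. `raise RuntimeError(...) from e` raises RuntimeError (TypeError is attached as __cause__, but only RuntimeError is active).
3. Outer `except RuntimeError` matches → output = 23.
4. `except TypeError` is not reached.
Result: 23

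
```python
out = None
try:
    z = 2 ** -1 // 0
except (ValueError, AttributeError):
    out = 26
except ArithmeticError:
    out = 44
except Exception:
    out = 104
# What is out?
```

Step-by-step execution trace:
1. `z = 2 ** -1 // 0` raises ZeroDivisionError.
2. `except (ValueError, AttributeError)` does not match ZeroDivisionError; skipped.
3. `except ArithmeticError` matches (ZeroDivisionError is a subclass of ArithmeticError) → out = 44.
4. `except Exception` is not reached.
Result: 44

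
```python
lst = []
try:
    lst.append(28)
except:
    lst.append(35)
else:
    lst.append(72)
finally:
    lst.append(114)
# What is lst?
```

Step-by-step execution trace:
1. try: `lst.append(28)` → lst = [28]. No exception raised.
2. `except` is skipped.
3. `else` runs: `lst.append(72)` → lst = [28, 72].
4. `finally` always runs: `lst.append(114)` → lst = [28, 72, 114].
Result: [28, 72, 114]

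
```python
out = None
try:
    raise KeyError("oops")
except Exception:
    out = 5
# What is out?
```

Step-by-step execution trace:
1. `raise KeyError(...)` raises KeyError.
2. `except Exception` matches (KeyError is a subclass of Exception) → out = 5.
Result: 5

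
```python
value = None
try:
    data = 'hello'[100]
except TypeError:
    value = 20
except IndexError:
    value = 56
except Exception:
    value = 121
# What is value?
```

Step-by-step execution trace:
1. `data = 'hello'[100]` raises IndexError.
2. `except TypeError` does not match IndexError; skipped.
3. `except IndexError` matches → value = 56.
4. Remaining except clauses are skipped.
Result: 56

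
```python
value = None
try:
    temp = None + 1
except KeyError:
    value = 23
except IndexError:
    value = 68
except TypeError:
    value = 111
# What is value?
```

Step-by-step execution trace:
1. `temp = None + 1` raises TypeError.
2. `except KeyError` does not match TypeError; skipped.
3. `except IndexError` does not match TypeError; skipped.
4. `except TypeError` matches → value = 111.
Result: 111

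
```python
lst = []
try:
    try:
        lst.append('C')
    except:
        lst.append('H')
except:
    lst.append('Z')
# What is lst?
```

Step-by-step execution trace:
1. Inner try: `lst.append('C')` → lst = ['C']. No exception raised.
2. Inner `except` is skipped.
3. Inner try completes normally; outer `except` is skipped.
Result: ['C']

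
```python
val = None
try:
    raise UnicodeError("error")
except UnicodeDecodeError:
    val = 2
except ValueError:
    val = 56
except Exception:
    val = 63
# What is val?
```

Step-by-step execution trace:
1. `raise UnicodeError(...)` raises UnicodeError.
2. `except UnicodeDecodeError` does not match (UnicodeError is not a subclass of UnicodeDecodeError); skipped.
3. `except ValueError` matches (UnicodeError is a subclass of ValueError) → val = 56.
4. `except Exception` is not reached.
Result: 56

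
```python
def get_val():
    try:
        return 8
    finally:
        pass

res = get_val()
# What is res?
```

Step-by-step execution trace:
1. `get_val()` enters try: `return 8` sets pending return value 8.
2. Before returning, `finally: pass` runs (no effect).
3. get_val() returns 8 → res = 8.
Result: 8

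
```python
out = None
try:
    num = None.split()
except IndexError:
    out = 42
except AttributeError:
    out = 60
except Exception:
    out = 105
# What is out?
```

Step-by-step execution trace:
1. `num = None.split()` raises AttributeError.
2. `except IndexError` does not match AttributeError; skipped.
3. `except AttributeError` matches → out = 60.
4. Remaining except clauses are skipped.
Result: 60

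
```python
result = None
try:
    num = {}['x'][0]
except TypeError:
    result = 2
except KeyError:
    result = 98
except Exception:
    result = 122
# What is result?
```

Step-by-step execution trace:
1. `num = {}['x'][0]` raises KeyError.
2. `except TypeError` does not match KeyError; skipped.
3. `except KeyError` matches → result = 98.
4. Remaining except clauses are skipped.
Result: 98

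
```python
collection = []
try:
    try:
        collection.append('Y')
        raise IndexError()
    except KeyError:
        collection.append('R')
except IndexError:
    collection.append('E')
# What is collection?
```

Step-by-step execution trace:
1. Inner try: `collection.append('Y')` → collection = ['Y'].
2. `raise IndexError()` raises IndexError.
3. Inner `except KeyError` does not match IndexError; exception propagates to outer try.
4. Outer `except IndexError` matches → `collection.append('E')` → collection = ['Y', 'E'].
Result: ['Y', 'E']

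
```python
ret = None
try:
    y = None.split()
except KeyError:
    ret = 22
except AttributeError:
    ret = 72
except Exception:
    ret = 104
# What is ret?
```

Step-by-step execution trace:
1. `y = None.split()` raises AttributeError.
2. `except KeyError` does not match AttributeError; skipped.
3. `except AttributeError` matches → ret = 72.
4. Remaining except clauses are skipped.
Result: 72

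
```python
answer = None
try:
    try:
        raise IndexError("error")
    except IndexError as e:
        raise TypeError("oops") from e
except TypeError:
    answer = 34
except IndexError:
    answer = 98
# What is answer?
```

Step-by-step execution trace:
1. Inner try raises IndexError; inner `except IndexError as e` catches it.
2. `raise TypeError(...) from e` raises TypeError (IndexError is attached as __cause__, but only TypeError is active).
3. Outer `except TypeError` matches → answer = 34.
4. `except IndexError` is not reached.
Result: 34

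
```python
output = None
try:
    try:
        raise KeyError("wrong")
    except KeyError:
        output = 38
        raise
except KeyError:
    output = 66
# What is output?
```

Step-by-step execution trace:
1. Inner try: `raise KeyError("wrong")` raises KeyError.
2. Inner `except KeyError` matches → output = 38.
3. bare `raise` re-raises the same KeyError.
4. Outer `except KeyError` matches → output = 66.
Result: 66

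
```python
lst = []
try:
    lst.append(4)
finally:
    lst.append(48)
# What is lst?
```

Step-by-step execution trace:
1. try: `lst.append(4)` → lst = [4].
2. The try body completes without raising.
3. finally always runs: `lst.append(48)` → lst = [4, 48].
Result: [4, 48]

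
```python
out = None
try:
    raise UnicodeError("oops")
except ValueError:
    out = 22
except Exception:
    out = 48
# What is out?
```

Step-by-step execution trace:
1. `raise UnicodeError(...)` raises UnicodeError.
2. `except ValueError` matches (UnicodeError is a subclass of ValueError) → out = 22.
3. `except Exception` is not reached.
Result: 22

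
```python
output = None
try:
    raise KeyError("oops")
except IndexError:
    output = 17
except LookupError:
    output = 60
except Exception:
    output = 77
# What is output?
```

Step-by-step execution trace:
1. `raise KeyError(...)` raises KeyError.
2. `except IndexError` does not match (KeyError is not a subclass of IndexError); skipped.
3. `except LookupError` matches (KeyError is a subclass of LookupError) → output = 60.
4. `except Exception` is not reached.
Result: 60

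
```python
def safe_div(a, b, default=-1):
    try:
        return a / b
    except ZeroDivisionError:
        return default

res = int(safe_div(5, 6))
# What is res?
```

Step-by-step execution trace:
1. `safe_div(5, 6)` enters try: `return 5 / 6` → returns 0.8333333333333334. No exception raised.
2. `except ZeroDivisionError` is skipped.
3. `int(0.8333333333333334)` → 0 → res = 0.
Result: 0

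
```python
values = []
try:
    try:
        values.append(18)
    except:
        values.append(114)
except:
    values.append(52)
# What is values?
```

Step-by-step execution trace:
1. Inner try: `values.append(18)` → values = [18]. No exception raised.
2. Inner `except` is skipped.
3. Inner try completes normally; outer `except` is skipped.
Result: [18]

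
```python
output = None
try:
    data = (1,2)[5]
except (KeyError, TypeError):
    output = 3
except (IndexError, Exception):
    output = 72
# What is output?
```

Step-by-step execution trace:
1. `data = (1,2)[5]` raises IndexError.
2. `except (KeyError, TypeError)` does not match IndexError; skipped.
3. `except (IndexError, Exception)` matches (IndexError is in the tuple) → output = 72.
Result: 72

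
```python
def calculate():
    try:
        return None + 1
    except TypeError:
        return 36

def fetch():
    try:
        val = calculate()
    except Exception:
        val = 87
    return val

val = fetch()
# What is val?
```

Step-by-step execution trace:
1. `fetch()` calls `calculate()`.
2. In calculate: `None + 1` raises TypeError; `except TypeError` catches it → returns 36.
3. In fetch: `val = calculate()` → val = 36. No exception reaches fetch.
4. `except Exception` is skipped; fetch returns 36.
5. val = 36.
Result: 36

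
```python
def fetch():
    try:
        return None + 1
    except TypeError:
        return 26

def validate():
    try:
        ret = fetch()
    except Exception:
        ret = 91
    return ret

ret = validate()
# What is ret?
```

Step-by-step execution trace:
1. `validate()` calls `fetch()`.
2. In fetch: `None + 1` raises TypeError; `except TypeError` catches it → returns 26.
3. In validate: `ret = fetch()` → ret = 26. No exception reaches validate.
4. `except Exception` is skipped; validate returns 26.
5. ret = 26.
Result: 26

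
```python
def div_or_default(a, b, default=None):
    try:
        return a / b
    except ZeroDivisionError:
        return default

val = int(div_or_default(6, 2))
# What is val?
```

Step-by-step execution trace:
1. `div_or_default(6, 2)` enters try: `return 6 / 2` → returns 3.0. No exception raised.
2. `except ZeroDivisionError` is skipped.
3. `int(3.0)` → 3 → val = 3.
Result: 3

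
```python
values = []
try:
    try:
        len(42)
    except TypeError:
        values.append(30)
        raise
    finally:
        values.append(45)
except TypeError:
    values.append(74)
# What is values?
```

Step-by-step execution trace:
1. Inner try: `len(42)` raises TypeError.
2. Inner `except TypeError` matches → `values.append(30)` → values = [30].
3. bare `raise` re-raises TypeError.
4. Inner `finally` runs during unwinding: `values.append(45)` → values = [30, 45].
5. Outer `except TypeError` matches → `values.append(74)` → values = [30, 45, 74].
Result: [30, 45, 74]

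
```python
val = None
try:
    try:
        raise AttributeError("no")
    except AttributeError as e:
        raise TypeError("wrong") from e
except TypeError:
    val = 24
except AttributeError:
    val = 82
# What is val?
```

Step-by-step execution trace:
1. Inner try raises AttributeError; inner `except AttributeError as e` catches it.
2. `raise TypeError(...) from e` raises TypeError (AttributeError is attached as __cause__, but only TypeError is active).
3. Outer `except TypeError` matches → val = 24.
4. `except AttributeError` is not reached.
Result: 24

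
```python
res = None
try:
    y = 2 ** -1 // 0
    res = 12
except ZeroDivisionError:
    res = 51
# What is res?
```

Step-by-step execution trace:
1. `y = 2 ** -1 // 0` raises ZeroDivisionError.
2. `res = 12` is not reached.
3. `except ZeroDivisionError` matches → res = 51.
Result: 51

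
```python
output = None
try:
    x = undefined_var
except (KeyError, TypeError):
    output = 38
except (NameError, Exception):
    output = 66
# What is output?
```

Step-by-step execution trace:
1. `x = undefined_var` raises NameError.
2. `except (KeyError, TypeError)` does not match NameError; skipped.
3. `except (NameError, Exception)` matches (NameError is in the tuple) → output = 66.
Result: 66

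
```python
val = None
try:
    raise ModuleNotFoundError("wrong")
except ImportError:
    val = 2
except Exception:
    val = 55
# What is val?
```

Step-by-step execution trace:
1. `raise ModuleNotFoundError(...)` raises ModuleNotFoundError.
2. `except ImportError` matches (ModuleNotFoundError is a subclass of ImportError) → val = 2.
3. `except Exception` is not reached.
Result: 2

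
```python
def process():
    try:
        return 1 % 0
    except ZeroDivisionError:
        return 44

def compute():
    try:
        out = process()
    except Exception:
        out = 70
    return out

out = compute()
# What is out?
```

Step-by-step execution trace:
1. `compute()` calls `process()`.
2. In process: `1 % 0` raises ZeroDivisionError; `except ZeroDivisionError` catches it → returns 44.
3. In compute: `out = process()` → out = 44. No exception reaches compute.
4. `except Exception` is skipped; compute returns 44.
5. out = 44.
Result: 44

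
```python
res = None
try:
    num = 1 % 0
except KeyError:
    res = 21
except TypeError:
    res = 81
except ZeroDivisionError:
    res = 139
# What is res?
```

Step-by-step execution trace:
1. `num = 1 % 0` raises ZeroDivisionError.
2. `except KeyError` does not match ZeroDivisionError; skipped.
3. `except TypeError` does not match ZeroDivisionError; skipped.
4. `except ZeroDivisionError` matches → res = 139.
Result: 139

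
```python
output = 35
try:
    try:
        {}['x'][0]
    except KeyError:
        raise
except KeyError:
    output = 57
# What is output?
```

Step-by-step execution trace:
1. Inner try: `{}['x'][0]` raises KeyError.
2. Inner `except KeyError` matches; bare `raise` re-raises the same KeyError.
3. Outer `except KeyError` matches → output = 57.
Result: 57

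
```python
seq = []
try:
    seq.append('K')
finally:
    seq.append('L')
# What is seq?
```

Step-by-step execution trace:
1. try: `seq.append('K')` → seq = ['K'].
2. The try body completes without raising.
3. finally always runs: `seq.append('L')` → seq = ['K', 'L'].
Result: ['K', 'L']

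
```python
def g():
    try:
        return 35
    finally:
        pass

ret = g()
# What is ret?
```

Step-by-step execution trace:
1. `g()` enters try: `return 35` sets pending return value 35.
2. Before returning, `finally: pass` runs (no effect).
3. g() returns 35 → ret = 35.
Result: 35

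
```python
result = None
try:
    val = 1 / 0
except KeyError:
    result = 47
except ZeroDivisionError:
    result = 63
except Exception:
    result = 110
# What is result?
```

Step-by-step execution trace:
1. `val = 1 / 0` raises ZeroDivisionError.
2. `except KeyError` does not match ZeroDivisionError; skipped.
3. `except ZeroDivisionError` matches → result = 63.
4. Remaining except clauses are skipped.
Result: 63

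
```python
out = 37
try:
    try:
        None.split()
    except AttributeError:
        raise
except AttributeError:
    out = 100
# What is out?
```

Step-by-step execution trace:
1. Inner try: `None.split()` raises AttributeError.
2. Inner `except AttributeError` matches; bare `raise` re-raises the same AttributeError.
3. Outer `except AttributeError` matches → out = 100.
Result: 100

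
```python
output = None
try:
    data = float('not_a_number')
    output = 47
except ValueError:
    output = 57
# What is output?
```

Step-by-step execution trace:
1. `data = float('not_a_number')` raises ValueError.
2. `output = 47` is not reached.
3. `except ValueError` matches → output = 57.
Result: 57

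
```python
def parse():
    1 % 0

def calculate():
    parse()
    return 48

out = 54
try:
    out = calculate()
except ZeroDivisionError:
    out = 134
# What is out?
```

Step-by-step execution trace:
1. out starts at 54.
2. try: `calculate()` calls `parse()`.
3. `parse()` evaluates `1 % 0`, which raises ZeroDivisionError; it propagates through calculate (uncaught).
4. `return 48` in calculate is not reached; the assignment to out does not complete.
5. `except ZeroDivisionError` matches → out = 134.
Result: 134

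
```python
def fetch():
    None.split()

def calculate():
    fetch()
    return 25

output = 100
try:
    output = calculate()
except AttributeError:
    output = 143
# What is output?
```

Step-by-step execution trace:
1. output starts at 100.
2. try: `calculate()` calls `fetch()`.
3. `fetch()` evaluates `None.split()`, which raises AttributeError; it propagates through calculate (uncaught).
4. `return 25` in calculate is not reached; the assignment to output does not complete.
5. `except AttributeError` matches → output = 143.
Result: 143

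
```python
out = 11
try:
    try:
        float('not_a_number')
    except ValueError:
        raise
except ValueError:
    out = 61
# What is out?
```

Step-by-step execution trace:
1. Inner try: `float('not_a_number')` raises ValueError.
2. Inner `except ValueError` matches; bare `raise` re-raises the same ValueError.
3. Outer `except ValueError` matches → out = 61.
Result: 61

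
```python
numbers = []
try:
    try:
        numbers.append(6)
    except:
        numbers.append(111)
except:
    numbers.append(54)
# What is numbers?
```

Step-by-step execution trace:
1. Inner try: `numbers.append(6)` → numbers = [6]. No exception raised.
2. Inner `except` is skipped.
3. Inner try completes normally; outer `except` is skipped.
Result: [6]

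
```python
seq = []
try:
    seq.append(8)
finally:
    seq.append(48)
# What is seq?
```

Step-by-step execution trace:
1. try: `seq.append(8)` → seq = [8].
2. The try body completes without raising.
3. finally always runs: `seq.append(48)` → seq = [8, 48].
Result: [8, 48]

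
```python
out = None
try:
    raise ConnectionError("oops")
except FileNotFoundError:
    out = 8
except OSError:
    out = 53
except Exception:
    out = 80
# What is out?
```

Step-by-step execution trace:
1. `raise ConnectionError(...)` raises ConnectionError.
2. `except FileNotFoundError` does not match (ConnectionError is not a subclass of FileNotFoundError); skipped.
3. `except OSError` matches (ConnectionError is a subclass of OSError) → out = 53.
4. `except Exception` is not reached.
Result: 53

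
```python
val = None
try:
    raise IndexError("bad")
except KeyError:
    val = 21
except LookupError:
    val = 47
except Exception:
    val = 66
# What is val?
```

Step-by-step execution trace:
1. `raise IndexError(...)` raises IndexError.
2. `except KeyError` does not match (IndexError is not a subclass of KeyError); skipped.
3. `except LookupError` matches (IndexError is a subclass of LookupError) → val = 47.
4. `except Exception` is not reached.
Result: 47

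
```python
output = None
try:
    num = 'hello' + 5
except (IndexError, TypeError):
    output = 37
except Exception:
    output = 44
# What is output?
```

Step-by-step execution trace:
1. `num = 'hello' + 5` raises TypeError.
2. `except (IndexError, TypeError)` matches (TypeError is in the tuple) → output = 37.
3. `except Exception` is not reached.
Result: 37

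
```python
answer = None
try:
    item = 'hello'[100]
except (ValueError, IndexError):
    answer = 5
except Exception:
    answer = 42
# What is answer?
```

Step-by-step execution trace:
1. `item = 'hello'[100]` raises IndexError.
2. `except (ValueError, IndexError)` matches (IndexError is in the tuple) → answer = 5.
3. `except Exception` is not reached.
Result: 5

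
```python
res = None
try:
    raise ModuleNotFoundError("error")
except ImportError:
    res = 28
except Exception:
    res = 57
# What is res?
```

Step-by-step execution trace:
1. `raise ModuleNotFoundError(...)` raises ModuleNotFoundError.
2. `except ImportError` matches (ModuleNotFoundError is a subclass of ImportError) → res = 28.
3. `except Exception` is not reached.
Result: 28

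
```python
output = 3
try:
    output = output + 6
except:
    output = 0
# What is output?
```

Step-by-step execution trace:
1. output starts at 3.
2. try: `output = output + 6` → output = 9. No exception raised.
3. `except` is skipped.
Result: 9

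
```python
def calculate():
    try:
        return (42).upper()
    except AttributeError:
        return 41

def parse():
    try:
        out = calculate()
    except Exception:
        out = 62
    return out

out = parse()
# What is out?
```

Step-by-step execution trace:
1. `parse()` calls `calculate()`.
2. In calculate: `(42).upper()` raises AttributeError; `except AttributeError` catches it → returns 41.
3. In parse: `out = calculate()` → out = 41. No exception reaches parse.
4. `except Exception` is skipped; parse returns 41.
5. out = 41.
Result: 41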